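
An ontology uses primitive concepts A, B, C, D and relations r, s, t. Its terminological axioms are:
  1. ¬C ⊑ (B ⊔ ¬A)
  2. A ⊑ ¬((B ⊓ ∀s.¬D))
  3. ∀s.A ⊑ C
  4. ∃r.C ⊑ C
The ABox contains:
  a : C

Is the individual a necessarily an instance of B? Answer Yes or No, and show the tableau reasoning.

1. a : B?  L(a) = {C} ∪ {¬B}
   open: L(a) ⊇ {C, ¬A, ¬B} — a ∉ B possible
2. Hence a : B: not entailed.

No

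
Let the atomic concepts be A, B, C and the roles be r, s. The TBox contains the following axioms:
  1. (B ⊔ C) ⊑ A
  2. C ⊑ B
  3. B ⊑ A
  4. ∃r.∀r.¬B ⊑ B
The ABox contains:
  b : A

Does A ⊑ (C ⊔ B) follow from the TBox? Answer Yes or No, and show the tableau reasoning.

1. A ⊑ (C ⊔ B)  ⇔  (A ⊓ (¬C ⊓ ¬B)) unsat w.r.t. T
   open: L(x₀) ⊇ {A, ¬B, ¬C, ∀r.∃r.B}
2. Hence A ⊑ (C ⊔ B): not entailed.

No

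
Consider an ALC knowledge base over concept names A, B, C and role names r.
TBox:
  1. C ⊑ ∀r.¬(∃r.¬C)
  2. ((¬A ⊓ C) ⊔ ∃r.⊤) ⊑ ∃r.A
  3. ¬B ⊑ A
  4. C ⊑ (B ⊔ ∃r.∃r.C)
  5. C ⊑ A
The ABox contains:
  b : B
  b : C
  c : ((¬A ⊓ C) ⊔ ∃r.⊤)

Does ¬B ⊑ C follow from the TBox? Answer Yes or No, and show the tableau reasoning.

1. ¬B ⊑ C  ⇔  (¬B ⊓ ¬C) unsat w.r.t. T
   apply at x₀: ¬B⊑A
   open: L(x₀) ⊇ {A, ¬B, ¬C, ∀r.⊥}
2. Hence ¬B ⊑ C: not entailed.

No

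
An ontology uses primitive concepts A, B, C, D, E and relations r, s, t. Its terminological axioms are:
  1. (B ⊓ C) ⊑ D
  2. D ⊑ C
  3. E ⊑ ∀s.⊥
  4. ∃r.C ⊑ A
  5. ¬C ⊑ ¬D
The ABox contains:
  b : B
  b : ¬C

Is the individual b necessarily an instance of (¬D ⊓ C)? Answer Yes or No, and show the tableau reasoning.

1. b : (¬D ⊓ C)?  L(b) = {B, ¬C} ∪ {(D ⊔ ¬C)}
   apply at b: ¬C⊑¬D
   open: L(b) ⊇ {B, ¬C, ¬D, ¬E, ∀r.¬C} — b ∉ (¬D ⊓ C) possible
2. Hence b : (¬D ⊓ C): not entailed.

No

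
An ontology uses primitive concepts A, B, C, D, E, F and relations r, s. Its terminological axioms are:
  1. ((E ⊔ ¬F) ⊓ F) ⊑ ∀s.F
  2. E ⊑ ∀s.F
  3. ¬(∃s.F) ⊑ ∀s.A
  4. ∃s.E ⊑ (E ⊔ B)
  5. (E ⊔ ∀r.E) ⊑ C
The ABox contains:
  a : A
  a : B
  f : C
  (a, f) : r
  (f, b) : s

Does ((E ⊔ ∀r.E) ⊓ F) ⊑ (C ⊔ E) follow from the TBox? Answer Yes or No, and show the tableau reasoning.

Yes

1. ((E ⊔ ∀r.E) ⊓ F) ⊑ (C ⊔ E)  ⇔  (((E ⊔ ∀r.E) ⊓ F) ⊓ (¬C ⊓ ¬E)) unsat w.r.t. T
   all branches close; clash {C, ¬C} at x₀
2. Hence ((E ⊔ ∀r.E) ⊓ F) ⊑ (C ⊔ E): entailed.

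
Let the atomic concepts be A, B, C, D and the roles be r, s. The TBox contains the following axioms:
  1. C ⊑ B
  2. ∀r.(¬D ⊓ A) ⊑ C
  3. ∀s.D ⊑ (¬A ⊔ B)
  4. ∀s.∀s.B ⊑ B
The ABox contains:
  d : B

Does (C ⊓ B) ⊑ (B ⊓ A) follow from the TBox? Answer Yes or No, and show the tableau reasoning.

1. (C ⊓ B) ⊑ (B ⊓ A)  ⇔  ((C ⊓ B) ⊓ (¬B ⊔ ¬A)) unsat w.r.t. T
   open: L(x₀) ⊇ {B, C, ¬A, ∃s.¬D} (+ ∃-successors)
2. Hence (C ⊓ B) ⊑ (B ⊓ A): not entailed.

No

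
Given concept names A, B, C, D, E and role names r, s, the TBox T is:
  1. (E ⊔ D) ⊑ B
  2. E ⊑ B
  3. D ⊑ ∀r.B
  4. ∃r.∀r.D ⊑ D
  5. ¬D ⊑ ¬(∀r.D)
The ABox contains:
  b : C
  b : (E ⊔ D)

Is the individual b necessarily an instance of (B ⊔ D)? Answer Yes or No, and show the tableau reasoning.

1. b : (B ⊔ D)?  L(b) = {C, (E ⊔ D)} ∪ {(¬B ⊓ ¬D)}
   clash {D, ¬D} at b — b ∈ (B ⊔ D)
2. Hence b : (B ⊔ D): entailed.

Yes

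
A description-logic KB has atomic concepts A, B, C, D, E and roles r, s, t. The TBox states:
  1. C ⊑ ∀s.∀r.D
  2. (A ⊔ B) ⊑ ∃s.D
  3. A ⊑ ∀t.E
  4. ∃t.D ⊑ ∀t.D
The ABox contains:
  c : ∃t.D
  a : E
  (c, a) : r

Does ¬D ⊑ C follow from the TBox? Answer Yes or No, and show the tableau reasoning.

1. ¬D ⊑ C  ⇔  (¬D ⊓ ¬C) unsat w.r.t. T
   open: L(x₀) ⊇ {¬A, ¬B, ¬C, ¬D, ∀t.¬D}
2. Hence ¬D ⊑ C: not entailed.

No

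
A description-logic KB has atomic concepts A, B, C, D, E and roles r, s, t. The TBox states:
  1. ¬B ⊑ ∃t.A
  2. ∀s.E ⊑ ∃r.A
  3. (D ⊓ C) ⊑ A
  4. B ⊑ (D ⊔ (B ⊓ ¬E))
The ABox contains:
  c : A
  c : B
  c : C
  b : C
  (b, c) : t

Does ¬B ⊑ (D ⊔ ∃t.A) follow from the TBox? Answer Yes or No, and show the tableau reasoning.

1. ¬B ⊑ (D ⊔ ∃t.A)  ⇔  (¬B ⊓ (¬D ⊓ ∀t.¬A)) unsat w.r.t. T
   all branches close; clash {A, ¬A} at an ∃-successor
2. Hence ¬B ⊑ (D ⊔ ∃t.A): entailed.

Yes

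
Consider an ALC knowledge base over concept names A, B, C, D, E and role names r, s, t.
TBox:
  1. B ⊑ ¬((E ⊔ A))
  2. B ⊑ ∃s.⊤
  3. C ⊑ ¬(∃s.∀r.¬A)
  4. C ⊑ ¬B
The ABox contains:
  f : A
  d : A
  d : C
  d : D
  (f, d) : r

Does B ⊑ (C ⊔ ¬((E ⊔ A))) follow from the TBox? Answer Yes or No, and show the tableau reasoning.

1. B ⊑ (C ⊔ ¬((E ⊔ A)))  ⇔  (B ⊓ (¬C ⊓ (E ⊔ A))) unsat w.r.t. T
   all branches close; clash {A, ¬A} at x₀
2. Hence B ⊑ (C ⊔ ¬((E ⊔ A))): entailed.

Yes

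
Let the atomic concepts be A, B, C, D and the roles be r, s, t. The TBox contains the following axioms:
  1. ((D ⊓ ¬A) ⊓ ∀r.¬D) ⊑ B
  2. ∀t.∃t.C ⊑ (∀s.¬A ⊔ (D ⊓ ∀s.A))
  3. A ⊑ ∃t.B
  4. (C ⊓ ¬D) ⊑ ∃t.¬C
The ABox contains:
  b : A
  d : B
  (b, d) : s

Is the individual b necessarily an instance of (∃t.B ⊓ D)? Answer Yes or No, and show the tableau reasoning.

No

1. b : (∃t.B ⊓ D)?  L(b) = {A} ∪ {(∀t.¬B ⊔ ¬D)}
   apply at b: A⊑∃t.B
   open: L(b) ⊇ {A, ¬C, ¬D, ∃t.B, ∃t.∀t.¬C} (+ ∃-successors) — b ∉ (∃t.B ⊓ D) possible
2. Hence b : (∃t.B ⊓ D): not entailed.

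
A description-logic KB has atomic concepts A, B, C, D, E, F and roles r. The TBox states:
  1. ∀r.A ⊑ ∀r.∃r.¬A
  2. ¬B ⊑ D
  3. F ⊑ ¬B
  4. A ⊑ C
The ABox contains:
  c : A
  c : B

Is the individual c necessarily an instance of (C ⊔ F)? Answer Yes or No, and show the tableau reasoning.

Yes

1. c : (C ⊔ F)?  L(c) = {A, B} ∪ {(¬C ⊓ ¬F)}
   clash {C, ¬C} at c — c ∈ (C ⊔ F)
2. Hence c : (C ⊔ F): entailed.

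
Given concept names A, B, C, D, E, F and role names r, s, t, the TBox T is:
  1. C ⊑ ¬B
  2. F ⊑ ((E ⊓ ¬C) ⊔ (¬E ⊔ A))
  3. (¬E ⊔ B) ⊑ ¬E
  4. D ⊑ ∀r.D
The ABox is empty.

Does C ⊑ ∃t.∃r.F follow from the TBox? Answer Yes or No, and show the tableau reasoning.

No

1. C ⊑ ∃t.∃r.F  ⇔  (C ⊓ ∀t.∀r.¬F) unsat w.r.t. T
   apply at x₀: C⊑¬B
   open: L(x₀) ⊇ {C, E, ¬B, ¬D, ¬F, …}
2. Hence C ⊑ ∃t.∃r.F: not entailed.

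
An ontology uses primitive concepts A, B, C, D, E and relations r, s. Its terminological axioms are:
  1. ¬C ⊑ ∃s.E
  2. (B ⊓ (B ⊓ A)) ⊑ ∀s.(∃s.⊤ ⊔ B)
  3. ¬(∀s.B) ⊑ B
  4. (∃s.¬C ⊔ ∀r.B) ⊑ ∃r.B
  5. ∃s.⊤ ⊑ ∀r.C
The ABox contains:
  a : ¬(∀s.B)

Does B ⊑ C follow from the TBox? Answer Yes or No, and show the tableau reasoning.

1. B ⊑ C  ⇔  (B ⊓ ¬C) unsat w.r.t. T
   apply at x₀: ¬C⊑∃s.E
   open: L(x₀) ⊇ {B, ¬A, ¬C, ∀r.C, ∀s.C, …} (+ ∃-successors)
2. Hence B ⊑ C: not entailed.

No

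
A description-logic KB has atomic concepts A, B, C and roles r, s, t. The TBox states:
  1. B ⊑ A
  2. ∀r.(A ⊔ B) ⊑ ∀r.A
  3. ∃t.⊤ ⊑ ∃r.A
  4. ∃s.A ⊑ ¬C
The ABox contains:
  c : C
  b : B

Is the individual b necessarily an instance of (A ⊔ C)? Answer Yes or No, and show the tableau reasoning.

Yes

1. b : (A ⊔ C)?  L(b) = {B} ∪ {(¬A ⊓ ¬C)}
   clash {A, ¬A} at b — b ∈ (A ⊔ C)
2. Hence b : (A ⊔ C): entailed.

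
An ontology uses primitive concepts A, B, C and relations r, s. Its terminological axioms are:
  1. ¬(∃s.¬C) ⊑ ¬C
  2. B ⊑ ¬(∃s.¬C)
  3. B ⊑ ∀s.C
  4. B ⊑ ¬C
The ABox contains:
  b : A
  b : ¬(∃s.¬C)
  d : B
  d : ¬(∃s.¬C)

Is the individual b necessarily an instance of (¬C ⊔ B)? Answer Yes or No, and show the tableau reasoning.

Yes

1. b : (¬C ⊔ B)?  L(b) = {A, ¬(∃s.¬C)} ∪ {(C ⊓ ¬B)}
   clash {C, ¬C} at b — b ∈ (¬C ⊔ B)
2. Hence b : (¬C ⊔ B): entailed.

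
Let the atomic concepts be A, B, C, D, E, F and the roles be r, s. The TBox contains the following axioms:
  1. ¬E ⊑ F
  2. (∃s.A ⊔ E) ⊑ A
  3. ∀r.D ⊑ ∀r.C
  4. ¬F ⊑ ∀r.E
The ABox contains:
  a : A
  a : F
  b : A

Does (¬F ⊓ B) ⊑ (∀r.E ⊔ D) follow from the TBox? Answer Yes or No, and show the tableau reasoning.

1. (¬F ⊓ B) ⊑ (∀r.E ⊔ D)  ⇔  ((¬F ⊓ B) ⊓ (∃r.¬E ⊓ ¬D)) unsat w.r.t. T
   all branches close; clash {F, ¬F} at x₀
2. Hence (¬F ⊓ B) ⊑ (∀r.E ⊔ D): entailed.

Yes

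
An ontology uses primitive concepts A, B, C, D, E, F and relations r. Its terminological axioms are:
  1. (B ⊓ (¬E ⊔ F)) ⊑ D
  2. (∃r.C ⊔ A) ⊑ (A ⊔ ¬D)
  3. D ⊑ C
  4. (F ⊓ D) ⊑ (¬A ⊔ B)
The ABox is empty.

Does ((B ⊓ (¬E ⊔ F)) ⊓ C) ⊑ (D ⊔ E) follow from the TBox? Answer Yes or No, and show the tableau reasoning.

1. ((B ⊓ (¬E ⊔ F)) ⊓ C) ⊑ (D ⊔ E)  ⇔  (((B ⊓ (¬E ⊔ F)) ⊓ C) ⊓ (¬D ⊓ ¬E)) unsat w.r.t. T
   all branches close; clash {D, ¬D} at x₀
2. Hence ((B ⊓ (¬E ⊔ F)) ⊓ C) ⊑ (D ⊔ E): entailed.

Yes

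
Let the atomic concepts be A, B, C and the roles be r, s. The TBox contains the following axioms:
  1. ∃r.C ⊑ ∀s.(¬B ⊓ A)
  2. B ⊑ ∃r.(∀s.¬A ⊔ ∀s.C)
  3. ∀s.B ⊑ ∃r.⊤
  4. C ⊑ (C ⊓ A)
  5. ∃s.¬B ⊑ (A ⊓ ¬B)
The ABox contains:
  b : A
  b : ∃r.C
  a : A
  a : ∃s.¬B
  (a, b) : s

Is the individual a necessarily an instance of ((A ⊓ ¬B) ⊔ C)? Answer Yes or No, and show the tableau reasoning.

Yes

1. a : ((A ⊓ ¬B) ⊔ C)?  L(a) = {A, ∃s.¬B} ∪ {((¬A ⊔ B) ⊓ ¬C)}
   clash {B, ¬B} at a — a ∈ ((A ⊓ ¬B) ⊔ C)
2. Hence a : ((A ⊓ ¬B) ⊔ C): entailed.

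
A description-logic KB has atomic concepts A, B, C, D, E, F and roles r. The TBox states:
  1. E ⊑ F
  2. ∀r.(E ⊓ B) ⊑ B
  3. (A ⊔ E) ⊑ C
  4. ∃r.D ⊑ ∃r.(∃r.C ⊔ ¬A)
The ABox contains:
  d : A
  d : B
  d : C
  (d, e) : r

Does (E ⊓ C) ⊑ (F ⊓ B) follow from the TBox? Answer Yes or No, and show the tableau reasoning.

1. (E ⊓ C) ⊑ (F ⊓ B)  ⇔  ((E ⊓ C) ⊓ (¬F ⊔ ¬B)) unsat w.r.t. T
   apply at x₀: E⊑F
   open: L(x₀) ⊇ {C, E, F, ¬B, ∀r.¬D, …} (+ ∃-successors)
2. Hence (E ⊓ C) ⊑ (F ⊓ B): not entailed.

No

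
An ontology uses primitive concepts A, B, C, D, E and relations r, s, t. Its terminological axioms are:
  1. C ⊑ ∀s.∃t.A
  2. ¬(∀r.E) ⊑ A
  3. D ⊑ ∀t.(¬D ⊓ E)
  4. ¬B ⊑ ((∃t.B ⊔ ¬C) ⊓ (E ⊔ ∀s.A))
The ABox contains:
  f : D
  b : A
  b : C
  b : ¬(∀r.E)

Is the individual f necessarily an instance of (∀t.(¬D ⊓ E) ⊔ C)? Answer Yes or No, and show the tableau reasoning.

Yes

1. f : (∀t.(¬D ⊓ E) ⊔ C)?  L(f) = {D} ∪ {(∃t.(D ⊔ ¬E) ⊓ ¬C)}
   clash {E, ¬E} at an ∃-successor — f ∈ (∀t.(¬D ⊓ E) ⊔ C)
2. Hence f : (∀t.(¬D ⊓ E) ⊔ C): entailed.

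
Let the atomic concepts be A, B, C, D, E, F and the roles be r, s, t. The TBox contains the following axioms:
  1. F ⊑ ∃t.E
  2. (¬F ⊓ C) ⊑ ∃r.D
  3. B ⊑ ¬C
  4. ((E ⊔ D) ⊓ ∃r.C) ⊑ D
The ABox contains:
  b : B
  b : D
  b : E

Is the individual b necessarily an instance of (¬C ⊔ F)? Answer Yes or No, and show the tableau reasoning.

1. b : (¬C ⊔ F)?  L(b) = {B, D, E} ∪ {(C ⊓ ¬F)}
   clash {C, ¬C} at b — b ∈ (¬C ⊔ F)
2. Hence b : (¬C ⊔ F): entailed.

Yes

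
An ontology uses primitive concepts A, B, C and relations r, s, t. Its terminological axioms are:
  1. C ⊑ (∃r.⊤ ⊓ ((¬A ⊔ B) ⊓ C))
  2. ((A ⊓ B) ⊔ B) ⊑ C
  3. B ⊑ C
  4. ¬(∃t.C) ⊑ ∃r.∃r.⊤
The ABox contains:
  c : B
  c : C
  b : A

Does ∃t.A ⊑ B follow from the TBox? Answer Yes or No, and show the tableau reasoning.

No

1. ∃t.A ⊑ B  ⇔  (∃t.A ⊓ ¬B) unsat w.r.t. T
   open: L(x₀) ⊇ {¬B, ¬C, ∃t.A, ∃t.C} (+ ∃-successors)
2. Hence ∃t.A ⊑ B: not entailed.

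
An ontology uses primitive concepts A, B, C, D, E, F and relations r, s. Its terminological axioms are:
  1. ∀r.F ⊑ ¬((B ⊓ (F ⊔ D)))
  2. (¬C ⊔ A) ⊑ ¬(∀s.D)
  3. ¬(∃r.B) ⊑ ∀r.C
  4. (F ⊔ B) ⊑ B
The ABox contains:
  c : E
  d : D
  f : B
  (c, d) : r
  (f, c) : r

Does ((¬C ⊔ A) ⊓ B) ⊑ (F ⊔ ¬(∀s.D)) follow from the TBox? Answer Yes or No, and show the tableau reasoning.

1. ((¬C ⊔ A) ⊓ B) ⊑ (F ⊔ ¬(∀s.D))  ⇔  (((¬C ⊔ A) ⊓ B) ⊓ (¬F ⊓ ∀s.D)) unsat w.r.t. T
   all branches close; clash {D, ¬D} at an ∃-successor
2. Hence ((¬C ⊔ A) ⊓ B) ⊑ (F ⊔ ¬(∀s.D)): entailed.

Yes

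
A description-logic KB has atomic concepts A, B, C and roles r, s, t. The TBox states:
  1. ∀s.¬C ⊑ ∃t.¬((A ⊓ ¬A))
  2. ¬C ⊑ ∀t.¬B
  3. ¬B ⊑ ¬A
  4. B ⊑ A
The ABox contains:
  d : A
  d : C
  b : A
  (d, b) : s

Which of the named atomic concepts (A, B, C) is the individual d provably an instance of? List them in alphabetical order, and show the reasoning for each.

1. d : A?  L(d) = {A, C} ∪ {¬A}
   clash {A, ¬A} at d — d ∈ A
2. d : B?  L(d) = {A, C} ∪ {¬B}
   clash {A, ¬A} at d — d ∈ B
3. d : C?  L(d) = {A, C} ∪ {¬C}
   clash {C, ¬C} at d — d ∈ C
4. Entailed for d: {A, B, C}

{A, B, C}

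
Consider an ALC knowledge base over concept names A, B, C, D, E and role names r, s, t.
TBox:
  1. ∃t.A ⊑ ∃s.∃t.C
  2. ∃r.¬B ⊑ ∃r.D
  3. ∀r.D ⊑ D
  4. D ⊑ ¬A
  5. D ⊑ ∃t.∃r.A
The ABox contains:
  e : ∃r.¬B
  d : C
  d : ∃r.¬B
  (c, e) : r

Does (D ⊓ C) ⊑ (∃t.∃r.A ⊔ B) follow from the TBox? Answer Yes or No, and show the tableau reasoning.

Yes

1. (D ⊓ C) ⊑ (∃t.∃r.A ⊔ B)  ⇔  ((D ⊓ C) ⊓ (∀t.∀r.¬A ⊓ ¬B)) unsat w.r.t. T
   all branches close; clash {A, ¬A} at an ∃-successor
2. Hence (D ⊓ C) ⊑ (∃t.∃r.A ⊔ B): entailed.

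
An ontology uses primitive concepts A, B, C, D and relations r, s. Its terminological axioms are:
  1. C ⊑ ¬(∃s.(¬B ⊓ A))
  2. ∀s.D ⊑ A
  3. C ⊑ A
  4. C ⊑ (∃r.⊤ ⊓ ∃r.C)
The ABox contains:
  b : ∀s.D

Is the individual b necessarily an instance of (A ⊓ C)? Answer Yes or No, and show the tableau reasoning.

1. b : (A ⊓ C)?  L(b) = {∀s.D} ∪ {(¬A ⊔ ¬C)}
   apply at b: ∀s.D⊑A
   open: L(b) ⊇ {A, ¬C, ∀s.D} — b ∉ (A ⊓ C) possible
2. Hence b : (A ⊓ C): not entailed.

No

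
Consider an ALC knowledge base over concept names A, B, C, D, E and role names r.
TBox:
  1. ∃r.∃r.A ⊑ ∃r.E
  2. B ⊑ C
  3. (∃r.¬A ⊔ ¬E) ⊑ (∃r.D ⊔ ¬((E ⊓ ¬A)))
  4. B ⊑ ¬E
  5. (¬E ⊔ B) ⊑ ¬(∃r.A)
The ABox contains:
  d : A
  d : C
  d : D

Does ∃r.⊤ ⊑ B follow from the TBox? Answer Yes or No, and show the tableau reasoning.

No

1. ∃r.⊤ ⊑ B  ⇔  (∃r.⊤ ⊓ ¬B) unsat w.r.t. T
   open: L(x₀) ⊇ {E, ¬B, ∀r.A, ∀r.∀r.¬A, ∃r.⊤} (+ ∃-successors)
2. Hence ∃r.⊤ ⊑ B: not entailed.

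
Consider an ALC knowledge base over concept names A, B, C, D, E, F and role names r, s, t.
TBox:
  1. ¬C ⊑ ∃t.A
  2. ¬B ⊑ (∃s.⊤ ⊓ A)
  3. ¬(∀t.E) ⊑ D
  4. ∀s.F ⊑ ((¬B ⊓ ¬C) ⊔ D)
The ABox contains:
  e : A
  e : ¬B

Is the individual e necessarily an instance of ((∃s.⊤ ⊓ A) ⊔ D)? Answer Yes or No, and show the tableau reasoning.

Yes

1. e : ((∃s.⊤ ⊓ A) ⊔ D)?  L(e) = {A, ¬B} ∪ {((∀s.⊥ ⊔ ¬A) ⊓ ¬D)}
   clash {A, ¬A} at e — e ∈ ((∃s.⊤ ⊓ A) ⊔ D)
2. Hence e : ((∃s.⊤ ⊓ A) ⊔ D): entailed.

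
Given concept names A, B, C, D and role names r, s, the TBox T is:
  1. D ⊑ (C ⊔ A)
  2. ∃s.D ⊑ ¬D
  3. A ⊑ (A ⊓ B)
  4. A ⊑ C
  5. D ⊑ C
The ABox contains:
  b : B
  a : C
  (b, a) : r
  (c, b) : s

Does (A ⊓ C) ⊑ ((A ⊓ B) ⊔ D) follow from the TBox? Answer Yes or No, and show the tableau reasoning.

Yes

1. (A ⊓ C) ⊑ ((A ⊓ B) ⊔ D)  ⇔  ((A ⊓ C) ⊓ ((¬A ⊔ ¬B) ⊓ ¬D)) unsat w.r.t. T
   all branches close; clash {B, ¬B} at x₀
2. Hence (A ⊓ C) ⊑ ((A ⊓ B) ⊔ D): entailed.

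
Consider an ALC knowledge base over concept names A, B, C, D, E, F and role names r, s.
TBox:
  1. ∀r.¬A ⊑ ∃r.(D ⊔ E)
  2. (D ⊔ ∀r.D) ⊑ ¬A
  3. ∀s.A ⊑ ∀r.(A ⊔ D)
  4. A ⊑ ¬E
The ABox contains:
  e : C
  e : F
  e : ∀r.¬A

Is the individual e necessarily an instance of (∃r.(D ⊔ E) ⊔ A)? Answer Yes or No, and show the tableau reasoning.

Yes

1. e : (∃r.(D ⊔ E) ⊔ A)?  L(e) = {C, F, ∀r.¬A} ∪ {(∀r.(¬D ⊓ ¬E) ⊓ ¬A)}
   clash {D, ¬D} at an ∃-successor — e ∈ (∃r.(D ⊔ E) ⊔ A)
2. Hence e : (∃r.(D ⊔ E) ⊔ A): entailed.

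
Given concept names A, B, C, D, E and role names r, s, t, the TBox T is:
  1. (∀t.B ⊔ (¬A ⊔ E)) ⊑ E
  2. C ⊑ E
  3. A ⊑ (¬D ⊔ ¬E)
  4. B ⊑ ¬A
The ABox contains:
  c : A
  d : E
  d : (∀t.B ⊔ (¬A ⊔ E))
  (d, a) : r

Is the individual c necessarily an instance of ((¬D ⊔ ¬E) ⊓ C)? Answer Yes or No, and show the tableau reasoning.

1. c : ((¬D ⊔ ¬E) ⊓ C)?  L(c) = {A} ∪ {((D ⊓ E) ⊔ ¬C)}
   apply at c: A⊑(¬D ⊔ ¬E)
   open: L(c) ⊇ {A, ¬B, ¬C, ¬D, ¬E, …} (+ ∃-successors) — c ∉ ((¬D ⊔ ¬E) ⊓ C) possible
2. Hence c : ((¬D ⊔ ¬E) ⊓ C): not entailed.

No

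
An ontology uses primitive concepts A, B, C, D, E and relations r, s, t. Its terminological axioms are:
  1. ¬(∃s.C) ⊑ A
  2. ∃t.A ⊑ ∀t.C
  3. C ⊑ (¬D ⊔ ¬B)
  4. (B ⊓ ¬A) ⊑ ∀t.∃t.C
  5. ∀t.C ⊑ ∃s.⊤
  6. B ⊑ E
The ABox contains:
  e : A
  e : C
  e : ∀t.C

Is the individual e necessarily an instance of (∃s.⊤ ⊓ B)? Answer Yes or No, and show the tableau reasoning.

1. e : (∃s.⊤ ⊓ B)?  L(e) = {A, C, ∀t.C} ∪ {(∀s.⊥ ⊔ ¬B)}
   apply at e: C⊑(¬D ⊔ ¬B); ∀t.C⊑∃s.⊤
   open: L(e) ⊇ {A, C, ¬B, ∀t.C, ∃s.⊤} (+ ∃-successors) — e ∉ (∃s.⊤ ⊓ B) possible
2. Hence e : (∃s.⊤ ⊓ B): not entailed.

No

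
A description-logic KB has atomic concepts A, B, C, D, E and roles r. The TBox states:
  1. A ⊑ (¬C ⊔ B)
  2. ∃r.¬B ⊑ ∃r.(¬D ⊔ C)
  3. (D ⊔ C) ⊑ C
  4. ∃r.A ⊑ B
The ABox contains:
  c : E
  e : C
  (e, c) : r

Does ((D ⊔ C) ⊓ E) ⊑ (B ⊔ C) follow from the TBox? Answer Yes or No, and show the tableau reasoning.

Yes

1. ((D ⊔ C) ⊓ E) ⊑ (B ⊔ C)  ⇔  (((D ⊔ C) ⊓ E) ⊓ (¬B ⊓ ¬C)) unsat w.r.t. T
   all branches close; clash {C, ¬C} at x₀
2. Hence ((D ⊔ C) ⊓ E) ⊑ (B ⊔ C): entailed.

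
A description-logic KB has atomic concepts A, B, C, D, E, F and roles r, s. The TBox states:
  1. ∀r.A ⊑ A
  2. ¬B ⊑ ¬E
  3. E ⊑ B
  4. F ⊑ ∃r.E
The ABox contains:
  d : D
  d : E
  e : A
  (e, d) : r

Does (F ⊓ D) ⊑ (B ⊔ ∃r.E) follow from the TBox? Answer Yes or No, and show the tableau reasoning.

1. (F ⊓ D) ⊑ (B ⊔ ∃r.E)  ⇔  ((F ⊓ D) ⊓ (¬B ⊓ ∀r.¬E)) unsat w.r.t. T
   all branches close; clash {E, ¬E} at an ∃-successor
2. Hence (F ⊓ D) ⊑ (B ⊔ ∃r.E): entailed.

Yes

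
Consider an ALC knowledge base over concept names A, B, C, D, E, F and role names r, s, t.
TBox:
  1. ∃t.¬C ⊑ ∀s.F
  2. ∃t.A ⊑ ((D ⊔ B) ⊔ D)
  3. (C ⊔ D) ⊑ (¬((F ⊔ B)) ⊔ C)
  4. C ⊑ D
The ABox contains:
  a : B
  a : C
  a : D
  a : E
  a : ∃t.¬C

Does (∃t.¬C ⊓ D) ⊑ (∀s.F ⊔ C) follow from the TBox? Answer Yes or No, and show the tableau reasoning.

Yes

1. (∃t.¬C ⊓ D) ⊑ (∀s.F ⊔ C)  ⇔  ((∃t.¬C ⊓ D) ⊓ (∃s.¬F ⊓ ¬C)) unsat w.r.t. T
   all branches close; clash {C, ¬C} at x₀
2. Hence (∃t.¬C ⊓ D) ⊑ (∀s.F ⊔ C): entailed.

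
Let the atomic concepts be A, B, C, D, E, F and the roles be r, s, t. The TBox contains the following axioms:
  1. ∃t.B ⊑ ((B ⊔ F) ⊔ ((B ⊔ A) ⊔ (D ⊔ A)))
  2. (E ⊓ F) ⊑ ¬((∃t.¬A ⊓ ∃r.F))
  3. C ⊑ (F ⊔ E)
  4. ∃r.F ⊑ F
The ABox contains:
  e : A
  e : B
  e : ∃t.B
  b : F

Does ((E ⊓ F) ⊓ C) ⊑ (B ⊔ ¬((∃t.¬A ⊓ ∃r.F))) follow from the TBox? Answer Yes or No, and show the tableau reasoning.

Yes

1. ((E ⊓ F) ⊓ C) ⊑ (B ⊔ ¬((∃t.¬A ⊓ ∃r.F)))  ⇔  (((E ⊓ F) ⊓ C) ⊓ (¬B ⊓ (∃t.¬A ⊓ ∃r.F))) unsat w.r.t. T
   all branches close; clash {F, ¬F} at an ∃-successor
2. Hence ((E ⊓ F) ⊓ C) ⊑ (B ⊔ ¬((∃t.¬A ⊓ ∃r.F))): entailed.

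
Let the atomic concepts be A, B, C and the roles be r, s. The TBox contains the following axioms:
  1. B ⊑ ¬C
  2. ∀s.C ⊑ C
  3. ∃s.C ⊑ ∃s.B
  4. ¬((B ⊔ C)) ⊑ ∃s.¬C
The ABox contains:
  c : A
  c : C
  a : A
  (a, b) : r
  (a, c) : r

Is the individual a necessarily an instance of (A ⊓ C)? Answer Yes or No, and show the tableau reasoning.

No

1. a : (A ⊓ C)?  L(a) = {A} ∪ {(¬A ⊔ ¬C)}
   open: L(a) ⊇ {A, B, ¬C, ∀s.¬C, ∃s.¬C} (+ ∃-successors) — a ∉ (A ⊓ C) possible
2. Hence a : (A ⊓ C): not entailed.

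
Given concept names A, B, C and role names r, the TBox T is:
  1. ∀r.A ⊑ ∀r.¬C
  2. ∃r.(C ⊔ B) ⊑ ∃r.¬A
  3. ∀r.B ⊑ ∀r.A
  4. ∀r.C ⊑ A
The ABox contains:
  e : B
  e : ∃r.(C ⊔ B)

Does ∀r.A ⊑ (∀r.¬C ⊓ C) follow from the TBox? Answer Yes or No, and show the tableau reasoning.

No

1. ∀r.A ⊑ (∀r.¬C ⊓ C)  ⇔  (∀r.A ⊓ (∃r.C ⊔ ¬C)) unsat w.r.t. T
   apply at x₀: ∀r.A⊑∀r.¬C
   open: L(x₀) ⊇ {¬C, ∀r.(¬C ⊓ ¬B), ∀r.A, ∀r.¬C, ∃r.¬C} (+ ∃-successors)
2. Hence ∀r.A ⊑ (∀r.¬C ⊓ C): not entailed.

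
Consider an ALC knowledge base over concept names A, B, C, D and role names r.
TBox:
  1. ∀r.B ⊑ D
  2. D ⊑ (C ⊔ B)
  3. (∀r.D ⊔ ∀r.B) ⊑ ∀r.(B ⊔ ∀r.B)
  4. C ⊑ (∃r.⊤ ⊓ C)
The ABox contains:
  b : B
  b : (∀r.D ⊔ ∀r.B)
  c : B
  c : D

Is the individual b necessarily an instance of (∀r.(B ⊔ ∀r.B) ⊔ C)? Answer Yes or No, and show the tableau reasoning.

1. b : (∀r.(B ⊔ ∀r.B) ⊔ C)?  L(b) = {B, (∀r.D ⊔ ∀r.B)} ∪ {(∃r.(¬B ⊓ ∃r.¬B) ⊓ ¬C)}
   clash {B, ¬B} at an ∃-successor — b ∈ (∀r.(B ⊔ ∀r.B) ⊔ C)
2. Hence b : (∀r.(B ⊔ ∀r.B) ⊔ C): entailed.

Yes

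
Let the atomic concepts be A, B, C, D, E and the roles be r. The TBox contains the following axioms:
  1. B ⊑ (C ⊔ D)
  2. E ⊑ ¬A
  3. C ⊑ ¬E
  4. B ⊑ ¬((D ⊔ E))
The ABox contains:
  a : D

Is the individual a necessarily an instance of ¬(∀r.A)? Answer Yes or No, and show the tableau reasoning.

No

1. a : ¬(∀r.A)?  L(a) = {D} ∪ {∀r.A}
   open: L(a) ⊇ {D, ¬B, ¬C, ¬E, ∀r.A} — a ∉ ¬(∀r.A) possible
2. Hence a : ¬(∀r.A): not entailed.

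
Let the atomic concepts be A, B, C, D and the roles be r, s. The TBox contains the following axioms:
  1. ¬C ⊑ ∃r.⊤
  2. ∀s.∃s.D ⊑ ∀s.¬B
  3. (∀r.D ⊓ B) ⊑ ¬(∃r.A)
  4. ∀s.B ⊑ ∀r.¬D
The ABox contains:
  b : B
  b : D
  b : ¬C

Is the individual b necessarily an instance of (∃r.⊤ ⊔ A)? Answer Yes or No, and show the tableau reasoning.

Yes

1. b : (∃r.⊤ ⊔ A)?  L(b) = {B, D, ¬C} ∪ {(∀r.⊥ ⊓ ¬A)}
   clash ⊥ at an ∃-successor — b ∈ (∃r.⊤ ⊔ A)
2. Hence b : (∃r.⊤ ⊔ A): entailed.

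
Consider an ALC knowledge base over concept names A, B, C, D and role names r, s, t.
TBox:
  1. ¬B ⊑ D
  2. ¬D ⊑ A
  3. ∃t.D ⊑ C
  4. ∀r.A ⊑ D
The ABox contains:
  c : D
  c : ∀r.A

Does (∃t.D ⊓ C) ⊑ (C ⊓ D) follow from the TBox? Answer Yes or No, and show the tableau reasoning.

1. (∃t.D ⊓ C) ⊑ (C ⊓ D)  ⇔  ((∃t.D ⊓ C) ⊓ (¬C ⊔ ¬D)) unsat w.r.t. T
   open: L(x₀) ⊇ {A, B, C, ¬D, ∃r.¬A, …} (+ ∃-successors)
2. Hence (∃t.D ⊓ C) ⊑ (C ⊓ D): not entailed.

No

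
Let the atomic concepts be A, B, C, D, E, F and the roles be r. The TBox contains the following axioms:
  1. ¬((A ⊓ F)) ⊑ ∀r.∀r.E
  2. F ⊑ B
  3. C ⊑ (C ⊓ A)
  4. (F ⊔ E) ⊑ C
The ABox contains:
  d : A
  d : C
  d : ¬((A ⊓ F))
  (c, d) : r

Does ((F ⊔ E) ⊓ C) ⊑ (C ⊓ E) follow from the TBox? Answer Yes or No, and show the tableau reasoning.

No

1. ((F ⊔ E) ⊓ C) ⊑ (C ⊓ E)  ⇔  (((F ⊔ E) ⊓ C) ⊓ (¬C ⊔ ¬E)) unsat w.r.t. T
   apply at x₀: C⊑(C ⊓ A)
   open: L(x₀) ⊇ {A, B, C, F, ¬E}
2. Hence ((F ⊔ E) ⊓ C) ⊑ (C ⊓ E): not entailed.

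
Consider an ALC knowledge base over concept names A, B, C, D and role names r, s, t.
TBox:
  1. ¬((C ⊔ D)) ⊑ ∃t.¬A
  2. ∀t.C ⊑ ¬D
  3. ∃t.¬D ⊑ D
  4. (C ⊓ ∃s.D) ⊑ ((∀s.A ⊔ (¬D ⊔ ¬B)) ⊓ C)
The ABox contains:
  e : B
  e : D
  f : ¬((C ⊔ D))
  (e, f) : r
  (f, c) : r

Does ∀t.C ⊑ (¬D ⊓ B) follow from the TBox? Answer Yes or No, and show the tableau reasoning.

1. ∀t.C ⊑ (¬D ⊓ B)  ⇔  (∀t.C ⊓ (D ⊔ ¬B)) unsat w.r.t. T
   apply at x₀: ∀t.C⊑¬D
   open: L(x₀) ⊇ {C, ¬B, ¬D, ∀s.¬D, ∀t.C, …}
2. Hence ∀t.C ⊑ (¬D ⊓ B): not entailed.

No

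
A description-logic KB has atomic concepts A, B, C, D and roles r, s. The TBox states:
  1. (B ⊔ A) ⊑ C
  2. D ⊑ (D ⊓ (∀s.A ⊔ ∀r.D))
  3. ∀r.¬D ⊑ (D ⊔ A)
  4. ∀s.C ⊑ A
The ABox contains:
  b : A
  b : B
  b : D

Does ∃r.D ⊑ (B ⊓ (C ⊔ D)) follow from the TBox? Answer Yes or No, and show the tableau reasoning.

No

1. ∃r.D ⊑ (B ⊓ (C ⊔ D))  ⇔  (∃r.D ⊓ (¬B ⊔ (¬C ⊓ ¬D))) unsat w.r.t. T
   open: L(x₀) ⊇ {¬A, ¬B, ¬D, ∃r.D, ∃s.¬C} (+ ∃-successors)
2. Hence ∃r.D ⊑ (B ⊓ (C ⊔ D)): not entailed.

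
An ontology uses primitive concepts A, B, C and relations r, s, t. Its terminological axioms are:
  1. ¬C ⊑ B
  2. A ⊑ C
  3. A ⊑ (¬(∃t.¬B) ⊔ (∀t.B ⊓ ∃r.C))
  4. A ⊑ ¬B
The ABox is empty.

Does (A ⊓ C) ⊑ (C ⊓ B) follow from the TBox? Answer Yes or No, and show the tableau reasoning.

1. (A ⊓ C) ⊑ (C ⊓ B)  ⇔  ((A ⊓ C) ⊓ (¬C ⊔ ¬B)) unsat w.r.t. T
   apply at x₀: A⊑(¬(∃t.¬B) ⊔ (∀t.B ⊓ ∃r.C)); A⊑¬B
   open: L(x₀) ⊇ {A, C, ¬B, ∀t.B}
2. Hence (A ⊓ C) ⊑ (C ⊓ B): not entailed.

No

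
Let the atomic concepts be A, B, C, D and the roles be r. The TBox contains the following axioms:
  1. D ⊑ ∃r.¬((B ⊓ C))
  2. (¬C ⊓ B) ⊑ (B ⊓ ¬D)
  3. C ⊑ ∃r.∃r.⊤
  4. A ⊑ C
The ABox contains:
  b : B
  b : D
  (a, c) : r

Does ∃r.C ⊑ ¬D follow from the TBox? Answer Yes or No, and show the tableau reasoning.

No

1. ∃r.C ⊑ ¬D  ⇔  (∃r.C ⊓ D) unsat w.r.t. T
   apply at x₀: D⊑∃r.¬((B ⊓ C))
   open: L(x₀) ⊇ {C, D, ¬A, ∃r.(¬B ⊔ ¬C), ∃r.C, …} (+ ∃-successors)
2. Hence ∃r.C ⊑ ¬D: not entailed.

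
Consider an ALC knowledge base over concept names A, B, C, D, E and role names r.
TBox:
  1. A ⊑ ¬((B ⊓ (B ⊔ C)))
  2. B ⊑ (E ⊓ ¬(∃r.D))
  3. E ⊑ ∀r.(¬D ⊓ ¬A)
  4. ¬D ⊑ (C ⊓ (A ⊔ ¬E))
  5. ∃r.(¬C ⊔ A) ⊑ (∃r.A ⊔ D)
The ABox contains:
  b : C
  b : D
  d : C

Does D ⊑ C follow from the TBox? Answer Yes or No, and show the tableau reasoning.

1. D ⊑ C  ⇔  (D ⊓ ¬C) unsat w.r.t. T
   open: L(x₀) ⊇ {D, ¬A, ¬B, ¬C, ¬E, …}
2. Hence D ⊑ C: not entailed.

No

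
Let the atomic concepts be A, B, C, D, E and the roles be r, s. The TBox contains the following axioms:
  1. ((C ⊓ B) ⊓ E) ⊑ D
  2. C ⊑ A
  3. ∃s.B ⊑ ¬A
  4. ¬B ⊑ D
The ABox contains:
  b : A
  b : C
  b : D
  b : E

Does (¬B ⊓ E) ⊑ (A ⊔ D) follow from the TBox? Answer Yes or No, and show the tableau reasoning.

1. (¬B ⊓ E) ⊑ (A ⊔ D)  ⇔  ((¬B ⊓ E) ⊓ (¬A ⊓ ¬D)) unsat w.r.t. T
   all branches close; clash {D, ¬D} at x₀
2. Hence (¬B ⊓ E) ⊑ (A ⊔ D): entailed.

Yes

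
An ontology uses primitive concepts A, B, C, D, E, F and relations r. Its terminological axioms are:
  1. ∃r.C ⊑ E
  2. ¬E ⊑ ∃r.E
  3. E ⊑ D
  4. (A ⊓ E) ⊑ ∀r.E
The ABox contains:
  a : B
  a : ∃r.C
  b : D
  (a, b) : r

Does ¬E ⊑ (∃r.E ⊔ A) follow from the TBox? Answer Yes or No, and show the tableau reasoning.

1. ¬E ⊑ (∃r.E ⊔ A)  ⇔  (¬E ⊓ (∀r.¬E ⊓ ¬A)) unsat w.r.t. T
   all branches close; clash {E, ¬E} at x₀
2. Hence ¬E ⊑ (∃r.E ⊔ A): entailed.

Yes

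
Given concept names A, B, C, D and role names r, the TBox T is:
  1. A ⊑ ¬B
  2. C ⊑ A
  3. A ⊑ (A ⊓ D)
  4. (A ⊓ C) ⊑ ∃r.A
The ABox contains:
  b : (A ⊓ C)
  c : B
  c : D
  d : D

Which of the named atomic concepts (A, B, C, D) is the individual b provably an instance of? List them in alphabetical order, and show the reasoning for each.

1. b : A?  L(b) = {(A ⊓ C)} ∪ {¬A}
   clash {A, ¬A} at b — b ∈ A
2. b : B?  L(b) = {(A ⊓ C)} ∪ {¬B}
   apply at b: A⊑(A ⊓ D); (A ⊓ C)⊑∃r.A
   open: L(b) ⊇ {A, C, D, ¬B, ∃r.A} (+ ∃-successors) — b ∉ B possible
3. b : C?  L(b) = {(A ⊓ C)} ∪ {¬C}
   clash {C, ¬C} at b — b ∈ C
4. b : D?  L(b) = {(A ⊓ C)} ∪ {¬D}
   clash {D, ¬D} at b — b ∈ D
5. Entailed for b: {A, C, D}

{A, C, D}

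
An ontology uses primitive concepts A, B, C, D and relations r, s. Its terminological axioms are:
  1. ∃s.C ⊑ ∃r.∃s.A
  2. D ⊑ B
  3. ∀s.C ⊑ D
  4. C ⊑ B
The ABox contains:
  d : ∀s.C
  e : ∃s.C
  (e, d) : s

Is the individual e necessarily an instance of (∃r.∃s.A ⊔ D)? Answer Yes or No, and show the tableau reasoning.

Yes

1. e : (∃r.∃s.A ⊔ D)?  L(e) = {∃s.C} ∪ {(∀r.∀s.¬A ⊓ ¬D)}
   clash {D, ¬D} at e — e ∈ (∃r.∃s.A ⊔ D)
2. Hence e : (∃r.∃s.A ⊔ D): entailed.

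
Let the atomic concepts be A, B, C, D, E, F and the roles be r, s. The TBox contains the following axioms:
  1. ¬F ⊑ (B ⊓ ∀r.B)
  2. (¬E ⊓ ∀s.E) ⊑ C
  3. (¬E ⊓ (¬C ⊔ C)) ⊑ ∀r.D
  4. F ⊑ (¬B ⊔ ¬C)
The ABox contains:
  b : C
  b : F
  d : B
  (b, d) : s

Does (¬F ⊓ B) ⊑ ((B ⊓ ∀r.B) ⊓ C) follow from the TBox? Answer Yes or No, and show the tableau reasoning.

No

1. (¬F ⊓ B) ⊑ ((B ⊓ ∀r.B) ⊓ C)  ⇔  ((¬F ⊓ B) ⊓ ((¬B ⊔ ∃r.¬B) ⊔ ¬C)) unsat w.r.t. T
   apply at x₀: ¬F⊑(B ⊓ ∀r.B)
   open: L(x₀) ⊇ {B, E, ¬C, ¬F, ∀r.B}
2. Hence (¬F ⊓ B) ⊑ ((B ⊓ ∀r.B) ⊓ C): not entailed.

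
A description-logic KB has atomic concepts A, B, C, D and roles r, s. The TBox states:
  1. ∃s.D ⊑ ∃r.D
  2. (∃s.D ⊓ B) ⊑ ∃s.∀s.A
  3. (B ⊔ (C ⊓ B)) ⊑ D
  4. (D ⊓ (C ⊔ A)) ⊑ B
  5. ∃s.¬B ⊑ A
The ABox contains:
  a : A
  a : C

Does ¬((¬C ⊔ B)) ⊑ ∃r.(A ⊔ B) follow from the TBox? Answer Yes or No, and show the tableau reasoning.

1. ¬((¬C ⊔ B)) ⊑ ∃r.(A ⊔ B)  ⇔  ((C ⊓ ¬B) ⊓ ∀r.(¬A ⊓ ¬B)) unsat w.r.t. T
   open: L(x₀) ⊇ {C, ¬B, ¬D, ∀r.(¬A ⊓ ¬B), ∀s.B, …}
2. Hence ¬((¬C ⊔ B)) ⊑ ∃r.(A ⊔ B): not entailed.

No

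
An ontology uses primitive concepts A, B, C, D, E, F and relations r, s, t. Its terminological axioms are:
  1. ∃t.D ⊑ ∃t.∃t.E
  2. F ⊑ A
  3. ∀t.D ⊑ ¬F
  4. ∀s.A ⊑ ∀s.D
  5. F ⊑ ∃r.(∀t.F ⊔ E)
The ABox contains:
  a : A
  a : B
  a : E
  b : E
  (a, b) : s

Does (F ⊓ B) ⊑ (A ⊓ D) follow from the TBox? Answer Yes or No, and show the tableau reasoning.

No

1. (F ⊓ B) ⊑ (A ⊓ D)  ⇔  ((F ⊓ B) ⊓ (¬A ⊔ ¬D)) unsat w.r.t. T
   apply at x₀: F⊑A; F⊑∃r.(∀t.F ⊔ E)
   open: L(x₀) ⊇ {A, B, F, ¬D, ∀t.¬D, …} (+ ∃-successors)
2. Hence (F ⊓ B) ⊑ (A ⊓ D): not entailed.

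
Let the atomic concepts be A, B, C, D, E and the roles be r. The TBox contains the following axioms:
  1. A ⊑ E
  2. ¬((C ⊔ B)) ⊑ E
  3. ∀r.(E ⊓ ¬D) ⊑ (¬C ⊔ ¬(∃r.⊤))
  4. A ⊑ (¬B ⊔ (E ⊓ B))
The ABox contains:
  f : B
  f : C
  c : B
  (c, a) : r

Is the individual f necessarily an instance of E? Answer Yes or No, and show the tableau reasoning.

1. f : E?  L(f) = {B, C} ∪ {¬E}
   open: L(f) ⊇ {B, C, ¬A, ¬E, ∃r.(¬E ⊔ D)} (+ ∃-successors) — f ∉ E possible
2. Hence f : E: not entailed.

No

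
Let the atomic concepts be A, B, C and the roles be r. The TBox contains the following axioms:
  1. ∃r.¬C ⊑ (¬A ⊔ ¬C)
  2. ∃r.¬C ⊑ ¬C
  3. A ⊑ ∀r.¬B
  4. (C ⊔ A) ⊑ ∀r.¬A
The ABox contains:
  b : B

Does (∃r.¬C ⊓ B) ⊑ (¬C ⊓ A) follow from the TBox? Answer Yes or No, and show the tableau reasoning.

No

1. (∃r.¬C ⊓ B) ⊑ (¬C ⊓ A)  ⇔  ((∃r.¬C ⊓ B) ⊓ (C ⊔ ¬A)) unsat w.r.t. T
   apply at x₀: ∃r.¬C⊑(¬A ⊔ ¬C); ∃r.¬C⊑¬C
   open: L(x₀) ⊇ {B, ¬A, ¬C, ∃r.¬C} (+ ∃-successors)
2. Hence (∃r.¬C ⊓ B) ⊑ (¬C ⊓ A): not entailed.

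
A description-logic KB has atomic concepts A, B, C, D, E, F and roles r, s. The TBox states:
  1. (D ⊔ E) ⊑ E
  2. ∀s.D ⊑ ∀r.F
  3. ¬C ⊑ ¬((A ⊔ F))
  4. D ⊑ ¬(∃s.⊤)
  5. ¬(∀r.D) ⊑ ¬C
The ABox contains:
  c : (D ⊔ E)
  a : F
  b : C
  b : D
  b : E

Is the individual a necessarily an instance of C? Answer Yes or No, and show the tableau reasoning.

1. a : C?  L(a) = {F} ∪ {¬C}
   clash {F, ¬F} at a — a ∈ C
2. Hence a : C: entailed.

Yes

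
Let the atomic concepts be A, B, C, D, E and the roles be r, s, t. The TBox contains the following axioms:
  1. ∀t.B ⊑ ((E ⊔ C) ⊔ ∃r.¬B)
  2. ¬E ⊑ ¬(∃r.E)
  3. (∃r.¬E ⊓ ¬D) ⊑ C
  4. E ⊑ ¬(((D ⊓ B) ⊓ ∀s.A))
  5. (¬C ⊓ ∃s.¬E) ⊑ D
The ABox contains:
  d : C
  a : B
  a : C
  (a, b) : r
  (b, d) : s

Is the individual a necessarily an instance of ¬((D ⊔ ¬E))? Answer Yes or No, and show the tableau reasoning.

1. a : ¬((D ⊔ ¬E))?  L(a) = {B, C} ∪ {(D ⊔ ¬E)}
   open: L(a) ⊇ {B, C, D, E, ∃s.¬A, …} (+ ∃-successors) — a ∉ ¬((D ⊔ ¬E)) possible
2. Hence a : ¬((D ⊔ ¬E)): not entailed.

No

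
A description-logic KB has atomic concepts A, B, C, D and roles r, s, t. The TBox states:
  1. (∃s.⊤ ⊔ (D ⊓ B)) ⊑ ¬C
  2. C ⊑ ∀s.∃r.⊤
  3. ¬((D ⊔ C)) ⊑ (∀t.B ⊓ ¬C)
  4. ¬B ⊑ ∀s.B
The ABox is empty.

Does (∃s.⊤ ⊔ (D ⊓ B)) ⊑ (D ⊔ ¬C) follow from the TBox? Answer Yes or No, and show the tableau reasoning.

Yes

1. (∃s.⊤ ⊔ (D ⊓ B)) ⊑ (D ⊔ ¬C)  ⇔  ((∃s.⊤ ⊔ (D ⊓ B)) ⊓ (¬D ⊓ C)) unsat w.r.t. T
   all branches close; clash {D, ¬D} at x₀
2. Hence (∃s.⊤ ⊔ (D ⊓ B)) ⊑ (D ⊔ ¬C): entailed.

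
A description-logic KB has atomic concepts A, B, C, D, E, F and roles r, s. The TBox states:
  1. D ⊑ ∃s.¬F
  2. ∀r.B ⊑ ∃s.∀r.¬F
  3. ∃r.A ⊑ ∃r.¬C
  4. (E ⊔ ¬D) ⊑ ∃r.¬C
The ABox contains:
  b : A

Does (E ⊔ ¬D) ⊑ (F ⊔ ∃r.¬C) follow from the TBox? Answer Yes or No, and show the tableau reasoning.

1. (E ⊔ ¬D) ⊑ (F ⊔ ∃r.¬C)  ⇔  ((E ⊔ ¬D) ⊓ (¬F ⊓ ∀r.C)) unsat w.r.t. T
   all branches close; clash {C, ¬C} at an ∃-successor
2. Hence (E ⊔ ¬D) ⊑ (F ⊔ ∃r.¬C): entailed.

Yes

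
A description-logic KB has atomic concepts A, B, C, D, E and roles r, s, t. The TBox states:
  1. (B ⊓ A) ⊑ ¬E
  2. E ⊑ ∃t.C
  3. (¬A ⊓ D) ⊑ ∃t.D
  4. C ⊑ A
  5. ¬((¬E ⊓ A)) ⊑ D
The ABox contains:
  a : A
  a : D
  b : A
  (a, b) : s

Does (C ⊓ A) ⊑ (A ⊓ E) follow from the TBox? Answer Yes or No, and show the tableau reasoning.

No

1. (C ⊓ A) ⊑ (A ⊓ E)  ⇔  ((C ⊓ A) ⊓ (¬A ⊔ ¬E)) unsat w.r.t. T
   open: L(x₀) ⊇ {A, C, ¬E}
2. Hence (C ⊓ A) ⊑ (A ⊓ E): not entailed.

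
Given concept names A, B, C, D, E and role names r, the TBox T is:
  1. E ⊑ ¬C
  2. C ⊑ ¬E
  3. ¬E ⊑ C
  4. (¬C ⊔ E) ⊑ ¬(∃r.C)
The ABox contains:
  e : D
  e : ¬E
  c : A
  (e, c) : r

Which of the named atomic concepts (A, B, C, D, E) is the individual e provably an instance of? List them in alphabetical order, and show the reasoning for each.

1. e : A?  L(e) = {D, ¬E} ∪ {¬A}
   apply at e: ¬E⊑C
   open: L(e) ⊇ {C, D, ¬A, ¬E} — e ∉ A possible
2. e : B?  L(e) = {D, ¬E} ∪ {¬B}
   apply at e: ¬E⊑C
   open: L(e) ⊇ {C, D, ¬B, ¬E} — e ∉ B possible
3. e : C?  L(e) = {D, ¬E} ∪ {¬C}
   clash {C, ¬C} at e — e ∈ C
4. e : D?  L(e) = {D, ¬E} ∪ {¬D}
   clash {D, ¬D} at e — e ∈ D
5. e : E?  L(e) = {D, ¬E} ∪ {¬E}
   apply at e: ¬E⊑C
   open: L(e) ⊇ {C, D, ¬E} — e ∉ E possible
6. Entailed for e: {C, D}

{C, D}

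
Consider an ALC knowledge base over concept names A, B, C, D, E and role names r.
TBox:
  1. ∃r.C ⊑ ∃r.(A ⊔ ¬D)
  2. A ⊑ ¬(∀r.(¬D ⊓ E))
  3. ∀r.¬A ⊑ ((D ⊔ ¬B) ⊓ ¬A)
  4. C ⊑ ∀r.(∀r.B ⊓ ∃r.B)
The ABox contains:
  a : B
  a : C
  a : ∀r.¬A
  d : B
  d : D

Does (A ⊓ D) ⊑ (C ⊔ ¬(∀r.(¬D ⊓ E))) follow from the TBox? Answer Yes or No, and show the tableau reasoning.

Yes

1. (A ⊓ D) ⊑ (C ⊔ ¬(∀r.(¬D ⊓ E)))  ⇔  ((A ⊓ D) ⊓ (¬C ⊓ ∀r.(¬D ⊓ E))) unsat w.r.t. T
   all branches close; clash {A, ¬A} at x₀
2. Hence (A ⊓ D) ⊑ (C ⊔ ¬(∀r.(¬D ⊓ E))): entailed.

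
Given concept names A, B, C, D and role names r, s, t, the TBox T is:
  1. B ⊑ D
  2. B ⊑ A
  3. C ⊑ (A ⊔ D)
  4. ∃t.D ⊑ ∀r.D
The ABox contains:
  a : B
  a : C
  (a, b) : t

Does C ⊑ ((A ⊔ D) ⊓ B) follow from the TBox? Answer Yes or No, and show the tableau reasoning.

1. C ⊑ ((A ⊔ D) ⊓ B)  ⇔  (C ⊓ ((¬A ⊓ ¬D) ⊔ ¬B)) unsat w.r.t. T
   apply at x₀: C⊑(A ⊔ D)
   open: L(x₀) ⊇ {A, C, ¬B, ∀t.¬D}
2. Hence C ⊑ ((A ⊔ D) ⊓ B): not entailed.

No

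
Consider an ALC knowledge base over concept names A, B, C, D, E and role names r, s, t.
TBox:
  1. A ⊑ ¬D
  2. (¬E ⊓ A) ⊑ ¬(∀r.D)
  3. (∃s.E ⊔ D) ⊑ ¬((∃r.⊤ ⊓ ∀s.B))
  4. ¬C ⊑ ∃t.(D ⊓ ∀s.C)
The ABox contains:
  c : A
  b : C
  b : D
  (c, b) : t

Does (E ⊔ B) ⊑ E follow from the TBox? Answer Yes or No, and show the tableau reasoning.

No

1. (E ⊔ B) ⊑ E  ⇔  ((E ⊔ B) ⊓ ¬E) unsat w.r.t. T
   open: L(x₀) ⊇ {B, C, ¬A, ¬D, ¬E, …}
2. Hence (E ⊔ B) ⊑ E: not entailed.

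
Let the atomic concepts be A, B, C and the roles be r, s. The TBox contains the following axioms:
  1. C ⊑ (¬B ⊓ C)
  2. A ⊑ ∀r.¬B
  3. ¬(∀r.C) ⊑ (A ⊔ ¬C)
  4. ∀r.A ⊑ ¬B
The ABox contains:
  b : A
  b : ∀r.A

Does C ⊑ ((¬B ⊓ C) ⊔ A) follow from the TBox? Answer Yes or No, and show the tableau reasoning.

1. C ⊑ ((¬B ⊓ C) ⊔ A)  ⇔  (C ⊓ ((B ⊔ ¬C) ⊓ ¬A)) unsat w.r.t. T
   all branches close; clash {C, ¬C} at x₀
2. Hence C ⊑ ((¬B ⊓ C) ⊔ A): entailed.

Yes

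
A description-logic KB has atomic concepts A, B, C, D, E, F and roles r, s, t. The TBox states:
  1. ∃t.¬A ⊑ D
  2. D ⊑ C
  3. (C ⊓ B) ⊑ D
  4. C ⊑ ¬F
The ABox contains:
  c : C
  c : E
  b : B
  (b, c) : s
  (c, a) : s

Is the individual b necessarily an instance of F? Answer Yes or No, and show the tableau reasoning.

1. b : F?  L(b) = {B} ∪ {¬F}
   open: L(b) ⊇ {B, ¬C, ¬D, ¬F, ∀t.A} — b ∉ F possible
2. Hence b : F: not entailed.

No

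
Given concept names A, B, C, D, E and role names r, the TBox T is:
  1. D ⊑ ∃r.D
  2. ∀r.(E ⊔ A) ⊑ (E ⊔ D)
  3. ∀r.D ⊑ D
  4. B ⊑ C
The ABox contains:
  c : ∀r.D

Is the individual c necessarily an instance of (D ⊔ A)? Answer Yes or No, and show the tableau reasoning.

Yes

1. c : (D ⊔ A)?  L(c) = {∀r.D} ∪ {(¬D ⊓ ¬A)}
   clash {D, ¬D} at c — c ∈ (D ⊔ A)
2. Hence c : (D ⊔ A): entailed.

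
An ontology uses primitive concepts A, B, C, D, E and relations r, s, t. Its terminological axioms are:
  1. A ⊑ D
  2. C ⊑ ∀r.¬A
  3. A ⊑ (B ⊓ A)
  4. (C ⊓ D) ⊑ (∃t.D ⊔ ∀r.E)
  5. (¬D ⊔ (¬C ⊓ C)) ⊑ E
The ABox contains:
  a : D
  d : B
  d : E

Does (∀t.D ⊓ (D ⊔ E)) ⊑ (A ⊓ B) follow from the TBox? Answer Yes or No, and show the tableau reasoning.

1. (∀t.D ⊓ (D ⊔ E)) ⊑ (A ⊓ B)  ⇔  ((∀t.D ⊓ (D ⊔ E)) ⊓ (¬A ⊔ ¬B)) unsat w.r.t. T
   open: L(x₀) ⊇ {D, ¬A, ¬C, ∀t.D}
2. Hence (∀t.D ⊓ (D ⊔ E)) ⊑ (A ⊓ B): not entailed.

No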